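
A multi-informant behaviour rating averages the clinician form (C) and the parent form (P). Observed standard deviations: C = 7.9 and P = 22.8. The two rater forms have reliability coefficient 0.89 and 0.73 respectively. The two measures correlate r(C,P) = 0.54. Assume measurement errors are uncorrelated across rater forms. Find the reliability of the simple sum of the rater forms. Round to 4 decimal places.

Var(C+P) = 7.9² + 22.8² + 2·[7.9·22.8·0.54] = 582.25 + 194.53 = 776.78.
Under uncorrelated errors the observed covariances equal the true-score covariances, so only the own-variance terms attenuate.
True-score variance = [7.9²·0.89 + 22.8²·0.73] + 194.53 = 435.028 + 194.53 = 629.558.
Reliability = 629.558 / 776.78 = 0.8105.

0.8105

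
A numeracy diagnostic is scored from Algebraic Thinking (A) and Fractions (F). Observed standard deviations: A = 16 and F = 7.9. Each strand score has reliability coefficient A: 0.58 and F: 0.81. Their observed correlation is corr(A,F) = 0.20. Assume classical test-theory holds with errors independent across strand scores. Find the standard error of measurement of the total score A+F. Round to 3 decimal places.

10.926

Var(total) = 318.41 + 50.56 = 368.97.
True-score variance = 199.032 + 50.56 = 249.592, so reliability = 0.6765.
Error variance = 368.97 − 249.592 = 119.378; SEM = √119.378 = 10.926.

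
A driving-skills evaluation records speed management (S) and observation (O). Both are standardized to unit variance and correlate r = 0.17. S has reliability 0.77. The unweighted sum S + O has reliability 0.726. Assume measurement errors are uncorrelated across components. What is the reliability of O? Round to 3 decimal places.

0.589

Var(S+O) = 2 + 2·0.17 = 2.340.
True-score variance = ρ_S + ρ_O + 2·0.17, so 0.726 = (0.77 + ρ_O + 0.34) / 2.340.
ρ_O = 0.726·2.340 − 0.77 − 0.34 = 0.589.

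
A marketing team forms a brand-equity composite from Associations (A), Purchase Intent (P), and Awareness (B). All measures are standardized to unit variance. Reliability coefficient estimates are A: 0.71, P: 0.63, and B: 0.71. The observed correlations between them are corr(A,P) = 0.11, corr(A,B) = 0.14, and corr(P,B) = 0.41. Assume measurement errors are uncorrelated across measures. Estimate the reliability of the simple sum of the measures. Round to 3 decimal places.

0.780

Var(A+P+B) = 3 + 2·[0.11 + 0.14 + 0.41] = 3 + 1.32 = 4.32.
Because errors are independent across components, Cov(Tᵢ,Tⱼ) = Cov(Xᵢ,Xⱼ); the off-diagonal part of the true-score variance is the same as above.
True-score variance = [0.71 + 0.63 + 0.71] + 1.32 = 2.05 + 1.32 = 3.37.
Reliability = 3.37 / 4.32 = 0.780.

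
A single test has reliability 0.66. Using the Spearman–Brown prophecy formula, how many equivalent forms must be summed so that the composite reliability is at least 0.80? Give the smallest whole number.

3

k ≥ ρ*(1−ρ₁)/(ρ₁(1−ρ*)) = 0.80·0.34 / (0.66·0.20) = 2.061.
Smallest integer k = 3.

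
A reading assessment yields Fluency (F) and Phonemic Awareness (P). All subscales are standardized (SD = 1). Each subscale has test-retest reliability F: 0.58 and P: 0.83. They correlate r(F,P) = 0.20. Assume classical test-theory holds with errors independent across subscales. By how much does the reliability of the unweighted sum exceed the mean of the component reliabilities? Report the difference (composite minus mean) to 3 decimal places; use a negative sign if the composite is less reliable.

Var(sum) = 2 + 0.4 = 2.4; true-score variance = 1.41 + 0.4 = 1.81; composite reliability = 0.7542.
Mean component reliability = 0.7050.
Difference = 0.7542 − 0.7050 = 0.049.

0.049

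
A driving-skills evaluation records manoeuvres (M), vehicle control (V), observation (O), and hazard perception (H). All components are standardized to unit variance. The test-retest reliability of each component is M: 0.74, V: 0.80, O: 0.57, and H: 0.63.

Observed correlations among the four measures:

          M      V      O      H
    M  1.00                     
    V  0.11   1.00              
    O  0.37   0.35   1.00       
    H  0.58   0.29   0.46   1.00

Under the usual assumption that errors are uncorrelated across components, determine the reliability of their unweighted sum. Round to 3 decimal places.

Var(M+V+O+H) = 4 + 2·[0.11 + 0.37 + 0.58 + 0.35 + 0.29 + 0.46] = 4 + 4.32 = 8.32.
With uncorrelated errors the cross-covariances are all true-score covariance, so they carry over unchanged; only the diagonal terms shrink to ρᵢσᵢ².
True-score variance = [0.74 + 0.80 + 0.57 + 0.63] + 4.32 = 2.74 + 4.32 = 7.06.
Reliability = 7.06 / 8.32 = 0.849.

0.849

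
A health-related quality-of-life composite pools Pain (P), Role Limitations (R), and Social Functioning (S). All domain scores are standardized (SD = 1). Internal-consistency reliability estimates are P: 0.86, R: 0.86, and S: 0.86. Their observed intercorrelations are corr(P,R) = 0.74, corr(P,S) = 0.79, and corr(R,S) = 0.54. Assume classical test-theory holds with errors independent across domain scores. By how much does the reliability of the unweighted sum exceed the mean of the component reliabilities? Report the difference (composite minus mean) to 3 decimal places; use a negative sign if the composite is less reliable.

0.081

Var(sum) = 3 + 4.14 = 7.14; true-score variance = 2.58 + 4.14 = 6.72; composite reliability = 0.9412.
Mean component reliability = 0.8600.
Difference = 0.9412 − 0.8600 = 0.081.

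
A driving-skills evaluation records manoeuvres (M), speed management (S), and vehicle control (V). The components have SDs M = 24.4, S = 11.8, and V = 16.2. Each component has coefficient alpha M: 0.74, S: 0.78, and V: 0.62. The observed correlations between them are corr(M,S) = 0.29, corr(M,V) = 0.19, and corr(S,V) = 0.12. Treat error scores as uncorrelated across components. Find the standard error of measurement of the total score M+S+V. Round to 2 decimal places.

Var(total) = 997.04 + 363.078 = 1360.12.
True-score variance = 711.886 + 363.078 = 1074.96, so reliability = 0.7903.
Error variance = 1360.12 − 1074.96 = 285.154; SEM = √285.154 = 16.89.

16.89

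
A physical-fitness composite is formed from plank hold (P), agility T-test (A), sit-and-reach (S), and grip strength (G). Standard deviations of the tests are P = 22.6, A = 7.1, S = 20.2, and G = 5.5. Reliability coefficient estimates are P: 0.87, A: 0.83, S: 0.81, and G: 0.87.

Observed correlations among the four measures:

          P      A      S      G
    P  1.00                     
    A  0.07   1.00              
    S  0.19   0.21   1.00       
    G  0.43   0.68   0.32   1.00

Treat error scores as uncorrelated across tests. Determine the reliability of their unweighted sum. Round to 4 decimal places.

Var(P+A+S+G) = 22.6² + 7.1² + 20.2² + 5.5² + 2·[22.6·7.1·0.07 + 22.6·20.2·0.19 + 22.6·5.5·0.43 + 7.1·20.2·0.21 + 7.1·5.5·0.68 + 20.2·5.5·0.32] = 999.46 + 487.288 = 1486.75.
Because errors are independent across components, Cov(Tᵢ,Tⱼ) = Cov(Xᵢ,Xⱼ); the off-diagonal part of the true-score variance is the same as above.
True-score variance = [22.6²·0.87 + 7.1²·0.83 + 20.2²·0.81 + 5.5²·0.87] + 487.288 = 843.031 + 487.288 = 1330.32.
Reliability = 1330.32 / 1486.75 = 0.8948.

0.8948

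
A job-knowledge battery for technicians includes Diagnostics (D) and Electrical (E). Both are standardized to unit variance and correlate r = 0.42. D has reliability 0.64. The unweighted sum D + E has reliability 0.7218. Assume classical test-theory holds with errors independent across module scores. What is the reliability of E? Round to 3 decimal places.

Var(D+E) = 2 + 2·0.42 = 2.840.
True-score variance = ρ_D + ρ_E + 2·0.42, so 0.7218 = (0.64 + ρ_E + 0.84) / 2.840.
ρ_E = 0.7218·2.840 − 0.64 − 0.84 = 0.570.

0.570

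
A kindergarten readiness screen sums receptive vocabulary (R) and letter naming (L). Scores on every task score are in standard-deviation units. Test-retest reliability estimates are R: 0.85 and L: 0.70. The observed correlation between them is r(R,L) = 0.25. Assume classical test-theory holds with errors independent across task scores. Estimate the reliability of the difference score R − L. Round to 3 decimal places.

0.700

Var(R−L) = 1 + 1 − 2·0.25 = 2 − 0.5 = 1.5.
With uncorrelated errors the cross-covariances are all true-score covariance, so they carry over unchanged; only the diagonal terms shrink to ρᵢσᵢ².
True-score variance = [0.85 + 0.70] − 0.5 = 1.55 − 0.5 = 1.05.
Reliability = 1.05 / 1.5 = 0.700.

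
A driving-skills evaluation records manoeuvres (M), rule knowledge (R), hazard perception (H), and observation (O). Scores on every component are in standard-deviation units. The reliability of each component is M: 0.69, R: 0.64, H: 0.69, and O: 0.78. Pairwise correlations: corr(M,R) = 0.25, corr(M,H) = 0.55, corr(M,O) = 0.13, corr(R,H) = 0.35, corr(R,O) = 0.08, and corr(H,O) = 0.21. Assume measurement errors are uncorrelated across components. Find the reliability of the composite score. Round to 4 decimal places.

Var(M+R+H+O) = 4 + 2·[0.25 + 0.55 + 0.13 + 0.35 + 0.08 + 0.21] = 4 + 3.14 = 7.14.
Because errors are independent across components, Cov(Tᵢ,Tⱼ) = Cov(Xᵢ,Xⱼ); the off-diagonal part of the true-score variance is the same as above.
True-score variance = [0.69 + 0.64 + 0.69 + 0.78] + 3.14 = 2.8 + 3.14 = 5.94.
Reliability = 5.94 / 7.14 = 0.8319.

0.8319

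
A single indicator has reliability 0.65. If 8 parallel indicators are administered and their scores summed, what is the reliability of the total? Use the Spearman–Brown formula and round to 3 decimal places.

ρ_k = kρ / (1 + (k−1)ρ) = 8·0.65 / (1 + 7·0.65) = 5.200 / 5.550 = 0.937.

0.937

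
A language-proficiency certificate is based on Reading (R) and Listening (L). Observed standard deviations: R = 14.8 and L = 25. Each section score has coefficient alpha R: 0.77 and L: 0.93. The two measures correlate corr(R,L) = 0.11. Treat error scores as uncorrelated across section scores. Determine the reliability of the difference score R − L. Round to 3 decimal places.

Var(R−L) = 14.8² + 25² − 2·14.8·25·0.11 = 844.04 − 81.4 = 762.64.
With uncorrelated errors the cross-covariances are all true-score covariance, so they carry over unchanged; only the diagonal terms shrink to ρᵢσᵢ².
True-score variance = [14.8²·0.77 + 25²·0.93] − 81.4 = 749.911 − 81.4 = 668.511.
Reliability = 668.511 / 762.64 = 0.877.

0.877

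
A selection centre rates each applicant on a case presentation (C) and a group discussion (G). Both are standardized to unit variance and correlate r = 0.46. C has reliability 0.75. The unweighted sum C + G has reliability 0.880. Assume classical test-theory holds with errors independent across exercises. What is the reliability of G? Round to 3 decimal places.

0.900

Var(C+G) = 2 + 2·0.46 = 2.920.
True-score variance = ρ_C + ρ_G + 2·0.46, so 0.880 = (0.75 + ρ_G + 0.92) / 2.920.
ρ_G = 0.880·2.920 − 0.75 − 0.92 = 0.900.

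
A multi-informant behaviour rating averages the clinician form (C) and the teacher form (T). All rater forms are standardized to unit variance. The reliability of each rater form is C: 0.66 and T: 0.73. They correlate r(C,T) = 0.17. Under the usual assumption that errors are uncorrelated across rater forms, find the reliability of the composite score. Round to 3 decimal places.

0.739

Var(C+T) = 2 + 2·[0.17] = 2 + 0.34 = 2.34.
Because errors are independent across components, Cov(Tᵢ,Tⱼ) = Cov(Xᵢ,Xⱼ); the off-diagonal part of the true-score variance is the same as above.
True-score variance = [0.66 + 0.73] + 0.34 = 1.39 + 0.34 = 1.73.
Reliability = 1.73 / 2.34 = 0.739.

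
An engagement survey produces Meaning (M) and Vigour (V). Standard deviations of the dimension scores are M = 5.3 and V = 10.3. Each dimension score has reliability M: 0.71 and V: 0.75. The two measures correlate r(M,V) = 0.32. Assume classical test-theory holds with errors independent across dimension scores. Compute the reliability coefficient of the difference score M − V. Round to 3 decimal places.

Var(M−V) = 5.3² + 10.3² − 2·5.3·10.3·0.32 = 134.18 − 34.9376 = 99.2424.
Because errors are independent across components, Cov(Tᵢ,Tⱼ) = Cov(Xᵢ,Xⱼ); the off-diagonal part of the true-score variance is the same as above.
True-score variance = [5.3²·0.71 + 10.3²·0.75] − 34.9376 = 99.5114 − 34.9376 = 64.5738.
Reliability = 64.5738 / 99.2424 = 0.651.

0.651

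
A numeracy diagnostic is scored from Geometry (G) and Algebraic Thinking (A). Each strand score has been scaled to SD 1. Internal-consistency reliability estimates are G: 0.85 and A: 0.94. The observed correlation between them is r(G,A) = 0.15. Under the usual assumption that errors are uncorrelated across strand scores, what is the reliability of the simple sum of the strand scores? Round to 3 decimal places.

0.909

Var(G+A) = 2 + 2·[0.15] = 2 + 0.3 = 2.3.
With uncorrelated errors the cross-covariances are all true-score covariance, so they carry over unchanged; only the diagonal terms shrink to ρᵢσᵢ².
True-score variance = [0.85 + 0.94] + 0.3 = 1.79 + 0.3 = 2.09.
Reliability = 2.09 / 2.3 = 0.909.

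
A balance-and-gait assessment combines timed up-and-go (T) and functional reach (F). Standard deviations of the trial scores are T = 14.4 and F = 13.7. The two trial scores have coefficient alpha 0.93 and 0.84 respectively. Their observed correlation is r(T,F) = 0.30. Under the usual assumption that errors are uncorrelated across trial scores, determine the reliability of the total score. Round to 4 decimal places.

Var(T+F) = 14.4² + 13.7² + 2·[14.4·13.7·0.30] = 395.05 + 118.368 = 513.418.
Because errors are independent across components, Cov(Tᵢ,Tⱼ) = Cov(Xᵢ,Xⱼ); the off-diagonal part of the true-score variance is the same as above.
True-score variance = [14.4²·0.93 + 13.7²·0.84] + 118.368 = 350.504 + 118.368 = 468.872.
Reliability = 468.872 / 513.418 = 0.9132.

0.9132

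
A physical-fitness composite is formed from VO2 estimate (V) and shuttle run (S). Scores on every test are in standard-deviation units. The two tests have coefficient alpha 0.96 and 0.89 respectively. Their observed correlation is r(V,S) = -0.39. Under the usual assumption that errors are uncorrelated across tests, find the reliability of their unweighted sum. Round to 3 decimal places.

Var(V+S) = 2 + 2·[(-0.39)] = 2 − 0.78 = 1.22.
Under uncorrelated errors the observed covariances equal the true-score covariances, so only the own-variance terms attenuate.
True-score variance = [0.96 + 0.89] − 0.78 = 1.85 − 0.78 = 1.07.
Reliability = 1.07 / 1.22 = 0.877.

0.877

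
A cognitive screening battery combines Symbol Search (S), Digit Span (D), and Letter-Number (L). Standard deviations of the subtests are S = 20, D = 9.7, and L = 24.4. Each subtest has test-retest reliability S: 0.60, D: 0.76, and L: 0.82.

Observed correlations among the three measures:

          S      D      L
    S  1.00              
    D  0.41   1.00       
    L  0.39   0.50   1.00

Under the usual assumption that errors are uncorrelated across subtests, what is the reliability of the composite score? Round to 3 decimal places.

0.845

Var(S+D+L) = 20² + 9.7² + 24.4² + 2·[20·9.7·0.41 + 20·24.4·0.39 + 9.7·24.4·0.50] = 1089.45 + 776.4 = 1865.85.
Because errors are independent across components, Cov(Tᵢ,Tⱼ) = Cov(Xᵢ,Xⱼ); the off-diagonal part of the true-score variance is the same as above.
True-score variance = [20²·0.60 + 9.7²·0.76 + 24.4²·0.82] + 776.4 = 799.704 + 776.4 = 1576.1.
Reliability = 1576.1 / 1865.85 = 0.845.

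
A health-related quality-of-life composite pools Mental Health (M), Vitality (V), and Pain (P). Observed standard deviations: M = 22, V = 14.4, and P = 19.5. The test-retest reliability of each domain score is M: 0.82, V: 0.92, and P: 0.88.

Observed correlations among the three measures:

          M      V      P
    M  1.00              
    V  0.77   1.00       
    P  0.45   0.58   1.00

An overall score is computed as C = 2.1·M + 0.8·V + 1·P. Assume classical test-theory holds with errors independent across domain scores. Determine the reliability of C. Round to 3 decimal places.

Var(C) = 2.1²·22² + 0.8²·14.4² + 19.5² + 2·[1.68·22·14.4·0.77 + 2.1·22·19.5·0.45 + 0.8·14.4·19.5·0.58] = 2647.4 + 1891.02 = 4538.42.
Under uncorrelated errors the observed covariances equal the true-score covariances, so only the own-variance terms attenuate.
True-score variance = [2.1²·22²·0.82 + 0.8²·14.4²·0.92 + 19.5²·0.88] + 1891.02 = 2206.95 + 1891.02 = 4097.97.
Reliability = 4097.97 / 4538.42 = 0.903.

0.903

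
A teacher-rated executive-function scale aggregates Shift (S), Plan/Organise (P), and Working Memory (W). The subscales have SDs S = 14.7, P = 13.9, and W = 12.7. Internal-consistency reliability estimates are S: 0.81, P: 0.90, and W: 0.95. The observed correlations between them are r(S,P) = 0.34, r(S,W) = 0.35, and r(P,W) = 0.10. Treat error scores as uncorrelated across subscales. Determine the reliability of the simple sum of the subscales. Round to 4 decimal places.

Var(S+P+W) = 14.7² + 13.9² + 12.7² + 2·[14.7·13.9·0.34 + 14.7·12.7·0.35 + 13.9·12.7·0.10] = 570.59 + 304.933 = 875.523.
Because errors are independent across components, Cov(Tᵢ,Tⱼ) = Cov(Xᵢ,Xⱼ); the off-diagonal part of the true-score variance is the same as above.
True-score variance = [14.7²·0.81 + 13.9²·0.90 + 12.7²·0.95] + 304.933 = 502.147 + 304.933 = 807.081.
Reliability = 807.081 / 875.523 = 0.9218.

0.9218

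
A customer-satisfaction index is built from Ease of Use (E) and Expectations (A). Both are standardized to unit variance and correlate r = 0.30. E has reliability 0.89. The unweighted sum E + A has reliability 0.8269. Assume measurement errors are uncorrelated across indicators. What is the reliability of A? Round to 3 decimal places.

Var(E+A) = 2 + 2·0.30 = 2.600.
True-score variance = ρ_E + ρ_A + 2·0.30, so 0.8269 = (0.89 + ρ_A + 0.60) / 2.600.
ρ_A = 0.8269·2.600 − 0.89 − 0.60 = 0.660.

0.660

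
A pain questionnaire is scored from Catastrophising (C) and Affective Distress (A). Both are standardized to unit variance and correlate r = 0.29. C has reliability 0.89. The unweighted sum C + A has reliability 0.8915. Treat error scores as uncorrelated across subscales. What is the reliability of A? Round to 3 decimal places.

0.830

Var(C+A) = 2 + 2·0.29 = 2.580.
True-score variance = ρ_C + ρ_A + 2·0.29, so 0.8915 = (0.89 + ρ_A + 0.58) / 2.580.
ρ_A = 0.8915·2.580 − 0.89 − 0.58 = 0.830.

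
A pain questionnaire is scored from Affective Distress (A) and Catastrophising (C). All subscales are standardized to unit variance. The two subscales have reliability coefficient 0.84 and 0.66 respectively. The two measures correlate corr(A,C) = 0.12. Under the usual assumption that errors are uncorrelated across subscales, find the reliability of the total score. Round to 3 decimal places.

0.777

Var(A+C) = 2 + 2·[0.12] = 2 + 0.24 = 2.24.
Under uncorrelated errors the observed covariances equal the true-score covariances, so only the own-variance terms attenuate.
True-score variance = [0.84 + 0.66] + 0.24 = 1.5 + 0.24 = 1.74.
Reliability = 1.74 / 2.24 = 0.777.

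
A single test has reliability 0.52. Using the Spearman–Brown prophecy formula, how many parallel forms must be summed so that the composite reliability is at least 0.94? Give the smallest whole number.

k ≥ ρ*(1−ρ₁)/(ρ₁(1−ρ*)) = 0.94·0.48 / (0.52·0.06) = 14.462.
Smallest integer k = 15.

15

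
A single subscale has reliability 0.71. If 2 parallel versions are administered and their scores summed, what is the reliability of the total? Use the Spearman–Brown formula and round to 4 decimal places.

ρ_k = kρ / (1 + (k−1)ρ) = 2·0.71 / (1 + 1·0.71) = 1.420 / 1.710 = 0.8304.

0.8304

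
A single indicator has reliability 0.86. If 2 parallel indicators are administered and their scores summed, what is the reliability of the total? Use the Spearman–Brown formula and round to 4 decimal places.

ρ_k = kρ / (1 + (k−1)ρ) = 2·0.86 / (1 + 1·0.86) = 1.720 / 1.860 = 0.9247.

0.9247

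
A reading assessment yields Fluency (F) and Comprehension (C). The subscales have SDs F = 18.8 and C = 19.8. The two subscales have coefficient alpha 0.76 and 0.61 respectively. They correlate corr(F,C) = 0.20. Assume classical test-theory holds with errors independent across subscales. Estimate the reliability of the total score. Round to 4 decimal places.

Var(F+C) = 18.8² + 19.8² + 2·[18.8·19.8·0.20] = 745.48 + 148.896 = 894.376.
With uncorrelated errors the cross-covariances are all true-score covariance, so they carry over unchanged; only the diagonal terms shrink to ρᵢσᵢ².
True-score variance = [18.8²·0.76 + 19.8²·0.61] + 148.896 = 507.759 + 148.896 = 656.655.
Reliability = 656.655 / 894.376 = 0.7342.

0.7342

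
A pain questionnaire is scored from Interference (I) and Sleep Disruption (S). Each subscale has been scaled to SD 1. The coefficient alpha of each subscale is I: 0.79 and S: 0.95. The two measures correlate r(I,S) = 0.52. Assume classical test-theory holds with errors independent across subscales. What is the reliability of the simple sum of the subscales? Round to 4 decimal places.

Var(I+S) = 2 + 2·[0.52] = 2 + 1.04 = 3.04.
With uncorrelated errors the cross-covariances are all true-score covariance, so they carry over unchanged; only the diagonal terms shrink to ρᵢσᵢ².
True-score variance = [0.79 + 0.95] + 1.04 = 1.74 + 1.04 = 2.78.
Reliability = 2.78 / 3.04 = 0.9145.

0.9145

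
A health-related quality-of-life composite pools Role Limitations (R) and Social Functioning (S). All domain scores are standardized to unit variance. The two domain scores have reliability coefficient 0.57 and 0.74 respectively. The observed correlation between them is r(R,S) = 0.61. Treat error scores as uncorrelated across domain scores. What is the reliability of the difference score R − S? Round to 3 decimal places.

Var(R−S) = 1 + 1 − 2·0.61 = 2 − 1.22 = 0.78.
With uncorrelated errors the cross-covariances are all true-score covariance, so they carry over unchanged; only the diagonal terms shrink to ρᵢσᵢ².
True-score variance = [0.57 + 0.74] − 1.22 = 1.31 − 1.22 = 0.09.
Reliability = 0.09 / 0.78 = 0.115.

0.115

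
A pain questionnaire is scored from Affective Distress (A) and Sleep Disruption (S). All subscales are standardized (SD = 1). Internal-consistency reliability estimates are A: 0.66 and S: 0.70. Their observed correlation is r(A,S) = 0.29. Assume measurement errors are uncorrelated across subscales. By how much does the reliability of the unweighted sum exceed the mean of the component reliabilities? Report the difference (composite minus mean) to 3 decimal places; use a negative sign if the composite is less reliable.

0.072

Var(sum) = 2 + 0.58 = 2.58; true-score variance = 1.36 + 0.58 = 1.94; composite reliability = 0.7519.
Mean component reliability = 0.6800.
Difference = 0.7519 − 0.6800 = 0.072.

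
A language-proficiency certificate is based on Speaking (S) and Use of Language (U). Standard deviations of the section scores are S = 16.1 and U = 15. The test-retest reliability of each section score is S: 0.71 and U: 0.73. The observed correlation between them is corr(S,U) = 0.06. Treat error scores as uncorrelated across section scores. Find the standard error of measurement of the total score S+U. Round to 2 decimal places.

11.66

Var(total) = 484.21 + 28.98 = 513.19.
True-score variance = 348.289 + 28.98 = 377.269, so reliability = 0.7351.
Error variance = 513.19 − 377.269 = 135.921; SEM = √135.921 = 11.66.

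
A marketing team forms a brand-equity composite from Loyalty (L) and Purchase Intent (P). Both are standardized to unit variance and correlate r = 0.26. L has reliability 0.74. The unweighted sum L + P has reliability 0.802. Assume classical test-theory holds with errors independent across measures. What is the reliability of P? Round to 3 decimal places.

Var(L+P) = 2 + 2·0.26 = 2.520.
True-score variance = ρ_L + ρ_P + 2·0.26, so 0.802 = (0.74 + ρ_P + 0.52) / 2.520.
ρ_P = 0.802·2.520 − 0.74 − 0.52 = 0.761.

0.761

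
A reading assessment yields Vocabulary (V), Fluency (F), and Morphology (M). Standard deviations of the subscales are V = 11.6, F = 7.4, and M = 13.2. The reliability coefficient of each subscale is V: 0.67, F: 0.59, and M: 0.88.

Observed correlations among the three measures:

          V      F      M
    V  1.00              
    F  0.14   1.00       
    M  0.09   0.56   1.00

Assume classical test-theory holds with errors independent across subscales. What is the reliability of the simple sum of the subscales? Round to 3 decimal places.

Var(V+F+M) = 11.6² + 7.4² + 13.2² + 2·[11.6·7.4·0.14 + 11.6·13.2·0.09 + 7.4·13.2·0.56] = 363.56 + 160.998 = 524.558.
Under uncorrelated errors the observed covariances equal the true-score covariances, so only the own-variance terms attenuate.
True-score variance = [11.6²·0.67 + 7.4²·0.59 + 13.2²·0.88] + 160.998 = 275.795 + 160.998 = 436.793.
Reliability = 436.793 / 524.558 = 0.833.

0.833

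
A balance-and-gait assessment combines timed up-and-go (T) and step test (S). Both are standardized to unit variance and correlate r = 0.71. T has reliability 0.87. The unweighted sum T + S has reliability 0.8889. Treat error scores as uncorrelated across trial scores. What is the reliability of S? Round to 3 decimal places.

Var(T+S) = 2 + 2·0.71 = 3.420.
True-score variance = ρ_T + ρ_S + 2·0.71, so 0.8889 = (0.87 + ρ_S + 1.42) / 3.420.
ρ_S = 0.8889·3.420 − 0.87 − 1.42 = 0.750.

0.750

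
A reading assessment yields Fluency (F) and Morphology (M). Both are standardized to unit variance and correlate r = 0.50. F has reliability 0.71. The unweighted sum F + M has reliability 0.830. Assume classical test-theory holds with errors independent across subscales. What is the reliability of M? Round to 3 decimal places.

Var(F+M) = 2 + 2·0.50 = 3.000.
True-score variance = ρ_F + ρ_M + 2·0.50, so 0.830 = (0.71 + ρ_M + 1.00) / 3.000.
ρ_M = 0.830·3.000 − 0.71 − 1.00 = 0.780.

0.780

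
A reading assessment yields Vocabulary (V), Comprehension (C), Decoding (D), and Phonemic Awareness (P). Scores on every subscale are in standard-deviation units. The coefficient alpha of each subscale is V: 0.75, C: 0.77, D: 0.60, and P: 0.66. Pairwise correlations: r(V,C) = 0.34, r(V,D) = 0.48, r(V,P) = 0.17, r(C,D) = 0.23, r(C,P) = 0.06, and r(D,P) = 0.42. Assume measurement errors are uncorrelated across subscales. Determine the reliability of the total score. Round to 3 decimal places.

Var(V+C+D+P) = 4 + 2·[0.34 + 0.48 + 0.17 + 0.23 + 0.06 + 0.42] = 4 + 3.4 = 7.4.
With uncorrelated errors the cross-covariances are all true-score covariance, so they carry over unchanged; only the diagonal terms shrink to ρᵢσᵢ².
True-score variance = [0.75 + 0.77 + 0.60 + 0.66] + 3.4 = 2.78 + 3.4 = 6.18.
Reliability = 6.18 / 7.4 = 0.835.

0.835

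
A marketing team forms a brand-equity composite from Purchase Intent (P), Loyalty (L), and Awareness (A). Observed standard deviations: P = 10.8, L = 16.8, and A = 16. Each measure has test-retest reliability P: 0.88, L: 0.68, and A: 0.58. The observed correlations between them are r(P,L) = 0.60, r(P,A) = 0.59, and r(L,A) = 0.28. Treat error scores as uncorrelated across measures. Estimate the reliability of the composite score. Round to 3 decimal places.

Var(P+L+A) = 10.8² + 16.8² + 16² + 2·[10.8·16.8·0.60 + 10.8·16·0.59 + 16.8·16·0.28] = 654.88 + 572.16 = 1227.04.
Under uncorrelated errors the observed covariances equal the true-score covariances, so only the own-variance terms attenuate.
True-score variance = [10.8²·0.88 + 16.8²·0.68 + 16²·0.58] + 572.16 = 443.046 + 572.16 = 1015.21.
Reliability = 1015.21 / 1227.04 = 0.827.

0.827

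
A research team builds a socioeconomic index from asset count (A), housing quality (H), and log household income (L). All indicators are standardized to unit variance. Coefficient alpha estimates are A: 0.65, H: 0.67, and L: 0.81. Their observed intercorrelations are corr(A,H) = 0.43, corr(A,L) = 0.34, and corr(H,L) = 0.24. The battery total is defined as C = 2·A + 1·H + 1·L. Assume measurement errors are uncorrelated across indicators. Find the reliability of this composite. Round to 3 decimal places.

0.799

Var(C) = 2² + 1 + 1 + 2·[2·0.43 + 2·0.34 + 0.24] = 6 + 3.56 = 9.56.
With uncorrelated errors the cross-covariances are all true-score covariance, so they carry over unchanged; only the diagonal terms shrink to ρᵢσᵢ².
True-score variance = [2²·0.65 + 0.67 + 0.81] + 3.56 = 4.08 + 3.56 = 7.64.
Reliability = 7.64 / 9.56 = 0.799.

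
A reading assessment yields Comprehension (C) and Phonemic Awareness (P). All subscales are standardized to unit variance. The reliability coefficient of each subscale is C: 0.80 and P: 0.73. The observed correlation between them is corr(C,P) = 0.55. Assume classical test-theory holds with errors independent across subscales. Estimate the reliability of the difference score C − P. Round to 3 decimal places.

0.478

Var(C−P) = 1 + 1 − 2·0.55 = 2 − 1.1 = 0.9.
Under uncorrelated errors the observed covariances equal the true-score covariances, so only the own-variance terms attenuate.
True-score variance = [0.80 + 0.73] − 1.1 = 1.53 − 1.1 = 0.43.
Reliability = 0.43 / 0.9 = 0.478.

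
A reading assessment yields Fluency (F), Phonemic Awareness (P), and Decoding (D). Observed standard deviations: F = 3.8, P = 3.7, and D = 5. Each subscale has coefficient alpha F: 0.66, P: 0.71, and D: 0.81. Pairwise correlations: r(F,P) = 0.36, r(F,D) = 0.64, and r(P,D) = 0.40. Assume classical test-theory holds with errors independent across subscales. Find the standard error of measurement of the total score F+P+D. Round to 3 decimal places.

3.692

Var(total) = 53.13 + 49.2432 = 102.373.
True-score variance = 39.5003 + 49.2432 = 88.7435, so reliability = 0.8669.
Error variance = 102.373 − 88.7435 = 13.6297; SEM = √13.6297 = 3.692.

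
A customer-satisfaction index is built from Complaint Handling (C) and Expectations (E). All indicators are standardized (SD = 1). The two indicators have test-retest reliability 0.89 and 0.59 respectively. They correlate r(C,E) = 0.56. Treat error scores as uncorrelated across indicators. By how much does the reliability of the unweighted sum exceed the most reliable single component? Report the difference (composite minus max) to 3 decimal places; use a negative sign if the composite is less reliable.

Var(sum) = 2 + 1.12 = 3.12; true-score variance = 1.48 + 1.12 = 2.6; composite reliability = 0.8333.
Max component reliability = 0.8900.
Difference = 0.8333 − 0.8900 = -0.057.

-0.057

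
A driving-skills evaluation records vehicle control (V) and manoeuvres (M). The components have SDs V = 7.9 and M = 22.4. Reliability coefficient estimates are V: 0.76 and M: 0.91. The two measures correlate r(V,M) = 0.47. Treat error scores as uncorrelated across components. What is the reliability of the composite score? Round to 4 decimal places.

0.9177

Var(V+M) = 7.9² + 22.4² + 2·[7.9·22.4·0.47] = 564.17 + 166.342 = 730.512.
Under uncorrelated errors the observed covariances equal the true-score covariances, so only the own-variance terms attenuate.
True-score variance = [7.9²·0.76 + 22.4²·0.91] + 166.342 = 504.033 + 166.342 = 670.376.
Reliability = 670.376 / 730.512 = 0.9177.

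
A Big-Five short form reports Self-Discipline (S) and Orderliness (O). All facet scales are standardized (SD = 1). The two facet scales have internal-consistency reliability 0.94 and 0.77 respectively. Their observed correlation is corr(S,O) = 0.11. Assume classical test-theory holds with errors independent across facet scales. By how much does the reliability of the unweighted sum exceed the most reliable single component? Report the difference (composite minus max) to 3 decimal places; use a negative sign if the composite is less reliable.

-0.071

Var(sum) = 2 + 0.22 = 2.22; true-score variance = 1.71 + 0.22 = 1.93; composite reliability = 0.8694.
Max component reliability = 0.9400.
Difference = 0.8694 − 0.9400 = -0.071.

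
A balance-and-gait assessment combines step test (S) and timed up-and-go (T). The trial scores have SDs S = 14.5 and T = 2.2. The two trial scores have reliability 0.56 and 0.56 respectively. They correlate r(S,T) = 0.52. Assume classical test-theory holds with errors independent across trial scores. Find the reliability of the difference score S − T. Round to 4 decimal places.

Var(S−T) = 14.5² + 2.2² − 2·14.5·2.2·0.52 = 215.09 − 33.176 = 181.914.
With uncorrelated errors the cross-covariances are all true-score covariance, so they carry over unchanged; only the diagonal terms shrink to ρᵢσᵢ².
True-score variance = [14.5²·0.56 + 2.2²·0.56] − 33.176 = 120.45 − 33.176 = 87.2744.
Reliability = 87.2744 / 181.914 = 0.4798.

0.4798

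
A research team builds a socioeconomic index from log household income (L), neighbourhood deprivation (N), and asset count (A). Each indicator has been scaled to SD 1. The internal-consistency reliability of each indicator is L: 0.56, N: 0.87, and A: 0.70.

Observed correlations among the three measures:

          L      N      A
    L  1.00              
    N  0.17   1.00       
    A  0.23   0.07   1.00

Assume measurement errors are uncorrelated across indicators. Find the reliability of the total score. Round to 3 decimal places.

0.779

Var(L+N+A) = 3 + 2·[0.17 + 0.23 + 0.07] = 3 + 0.94 = 3.94.
Under uncorrelated errors the observed covariances equal the true-score covariances, so only the own-variance terms attenuate.
True-score variance = [0.56 + 0.87 + 0.70] + 0.94 = 2.13 + 0.94 = 3.07.
Reliability = 3.07 / 3.94 = 0.779.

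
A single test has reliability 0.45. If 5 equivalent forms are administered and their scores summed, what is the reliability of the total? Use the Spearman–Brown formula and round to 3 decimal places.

0.804

ρ_k = kρ / (1 + (k−1)ρ) = 5·0.45 / (1 + 4·0.45) = 2.250 / 2.800 = 0.804.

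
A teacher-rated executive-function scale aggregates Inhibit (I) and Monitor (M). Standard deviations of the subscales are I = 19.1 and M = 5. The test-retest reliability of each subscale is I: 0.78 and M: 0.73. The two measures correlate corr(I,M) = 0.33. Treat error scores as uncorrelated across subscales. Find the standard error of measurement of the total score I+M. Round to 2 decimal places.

9.33

Var(total) = 389.81 + 63.03 = 452.84.
True-score variance = 302.802 + 63.03 = 365.832, so reliability = 0.8079.
Error variance = 452.84 − 365.832 = 87.0082; SEM = √87.0082 = 9.33.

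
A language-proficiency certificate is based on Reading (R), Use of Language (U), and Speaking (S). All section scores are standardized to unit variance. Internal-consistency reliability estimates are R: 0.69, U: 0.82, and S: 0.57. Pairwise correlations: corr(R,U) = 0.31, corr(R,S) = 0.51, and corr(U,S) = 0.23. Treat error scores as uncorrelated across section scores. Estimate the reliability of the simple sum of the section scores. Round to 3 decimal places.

0.820

Var(R+U+S) = 3 + 2·[0.31 + 0.51 + 0.23] = 3 + 2.1 = 5.1.
Because errors are independent across components, Cov(Tᵢ,Tⱼ) = Cov(Xᵢ,Xⱼ); the off-diagonal part of the true-score variance is the same as above.
True-score variance = [0.69 + 0.82 + 0.57] + 2.1 = 2.08 + 2.1 = 4.18.
Reliability = 4.18 / 5.1 = 0.820.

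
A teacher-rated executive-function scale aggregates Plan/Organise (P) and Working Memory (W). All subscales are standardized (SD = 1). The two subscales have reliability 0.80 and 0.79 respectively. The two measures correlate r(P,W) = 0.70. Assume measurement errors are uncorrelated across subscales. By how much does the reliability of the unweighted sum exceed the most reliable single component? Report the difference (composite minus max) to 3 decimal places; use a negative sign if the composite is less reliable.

Var(sum) = 2 + 1.4 = 3.4; true-score variance = 1.59 + 1.4 = 2.99; composite reliability = 0.8794.
Max component reliability = 0.8000.
Difference = 0.8794 − 0.8000 = 0.079.

0.079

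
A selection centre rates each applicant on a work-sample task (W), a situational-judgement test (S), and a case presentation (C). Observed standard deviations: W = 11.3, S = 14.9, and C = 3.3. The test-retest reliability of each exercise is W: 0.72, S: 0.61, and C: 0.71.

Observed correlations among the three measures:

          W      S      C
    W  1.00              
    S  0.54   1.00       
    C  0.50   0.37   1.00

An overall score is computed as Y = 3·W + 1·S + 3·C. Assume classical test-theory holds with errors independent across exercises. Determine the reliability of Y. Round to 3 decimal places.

Var(Y) = 3²·11.3² + 14.9² + 3²·3.3² + 2·[3·11.3·14.9·0.54 + 9·11.3·3.3·0.50 + 3·14.9·3.3·0.37] = 1469.23 + 990.286 = 2459.52.
With uncorrelated errors the cross-covariances are all true-score covariance, so they carry over unchanged; only the diagonal terms shrink to ρᵢσᵢ².
True-score variance = [3²·11.3²·0.72 + 14.9²·0.61 + 3²·3.3²·0.71] + 990.286 = 1032.44 + 990.286 = 2022.73.
Reliability = 2022.73 / 2459.52 = 0.822.

0.822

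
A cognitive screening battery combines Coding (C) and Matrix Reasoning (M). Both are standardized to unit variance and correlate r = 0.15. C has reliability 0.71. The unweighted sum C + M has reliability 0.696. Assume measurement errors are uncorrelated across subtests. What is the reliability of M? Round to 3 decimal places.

Var(C+M) = 2 + 2·0.15 = 2.300.
True-score variance = ρ_C + ρ_M + 2·0.15, so 0.696 = (0.71 + ρ_M + 0.30) / 2.300.
ρ_M = 0.696·2.300 − 0.71 − 0.30 = 0.591.

0.591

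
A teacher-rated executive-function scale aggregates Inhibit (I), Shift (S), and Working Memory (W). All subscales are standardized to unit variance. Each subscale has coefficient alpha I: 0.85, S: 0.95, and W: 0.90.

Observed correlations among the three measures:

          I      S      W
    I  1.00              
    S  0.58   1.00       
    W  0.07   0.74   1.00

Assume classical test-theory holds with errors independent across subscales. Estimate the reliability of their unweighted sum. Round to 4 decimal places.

0.9481

Var(I+S+W) = 3 + 2·[0.58 + 0.07 + 0.74] = 3 + 2.78 = 5.78.
Because errors are independent across components, Cov(Tᵢ,Tⱼ) = Cov(Xᵢ,Xⱼ); the off-diagonal part of the true-score variance is the same as above.
True-score variance = [0.85 + 0.95 + 0.90] + 2.78 = 2.7 + 2.78 = 5.48.
Reliability = 5.48 / 5.78 = 0.9481.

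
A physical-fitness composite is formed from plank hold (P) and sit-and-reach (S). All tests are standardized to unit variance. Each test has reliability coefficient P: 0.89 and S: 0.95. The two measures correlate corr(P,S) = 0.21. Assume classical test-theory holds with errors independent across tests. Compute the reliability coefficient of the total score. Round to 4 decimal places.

0.9339

Var(P+S) = 2 + 2·[0.21] = 2 + 0.42 = 2.42.
With uncorrelated errors the cross-covariances are all true-score covariance, so they carry over unchanged; only the diagonal terms shrink to ρᵢσᵢ².
True-score variance = [0.89 + 0.95] + 0.42 = 1.84 + 0.42 = 2.26.
Reliability = 2.26 / 2.42 = 0.9339.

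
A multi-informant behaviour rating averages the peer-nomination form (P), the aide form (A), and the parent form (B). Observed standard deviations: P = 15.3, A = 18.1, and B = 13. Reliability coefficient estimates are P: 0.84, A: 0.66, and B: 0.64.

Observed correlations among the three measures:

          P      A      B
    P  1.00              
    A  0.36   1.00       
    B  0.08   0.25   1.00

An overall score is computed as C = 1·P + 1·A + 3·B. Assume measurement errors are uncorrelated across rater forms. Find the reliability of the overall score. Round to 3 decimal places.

Var(C) = 15.3² + 18.1² + 3²·13² + 2·[15.3·18.1·0.36 + 3·15.3·13·0.08 + 3·18.1·13·0.25] = 2082.7 + 647.812 = 2730.51.
Because errors are independent across components, Cov(Tᵢ,Tⱼ) = Cov(Xᵢ,Xⱼ); the off-diagonal part of the true-score variance is the same as above.
True-score variance = [15.3²·0.84 + 18.1²·0.66 + 3²·13²·0.64] + 647.812 = 1386.3 + 647.812 = 2034.11.
Reliability = 2034.11 / 2730.51 = 0.745.

0.745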